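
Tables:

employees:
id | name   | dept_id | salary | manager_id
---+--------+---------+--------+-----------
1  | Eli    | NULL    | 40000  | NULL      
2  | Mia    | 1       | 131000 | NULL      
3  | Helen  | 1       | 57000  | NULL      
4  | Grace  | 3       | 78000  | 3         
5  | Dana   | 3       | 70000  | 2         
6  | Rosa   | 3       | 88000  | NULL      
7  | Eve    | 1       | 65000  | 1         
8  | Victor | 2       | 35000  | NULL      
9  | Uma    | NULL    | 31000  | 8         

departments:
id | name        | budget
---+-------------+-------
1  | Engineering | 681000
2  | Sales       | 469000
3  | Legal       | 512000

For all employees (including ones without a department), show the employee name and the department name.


LEFT JOIN keeps every row from employees (the left table); where dept_id has no match in departments, the department columns become NULL. Walk through each employee:
  - employee 1 (Eli): dept_id=NULL, no match -> kept with NULL
  - employee 2 (Mia): dept_id=1 -> matches Engineering
  - employee 3 (Helen): dept_id=1 -> matches Engineering
  - employee 4 (Grace): dept_id=3 -> matches Legal
  - employee 5 (Dana): dept_id=3 -> matches Legal
  - employee 6 (Rosa): dept_id=3 -> matches Legal
  - employee 7 (Eve): dept_id=1 -> matches Engineering
  - employee 8 (Victor): dept_id=2 -> matches Sales
  - employee 9 (Uma): dept_id=NULL, no match -> kept with NULL
All 9 rows appear; 2 have NULL department.

SQL:
SELECT a.name, b.name AS department
FROM employees a
LEFT JOIN departments b ON a.dept_id = b.id

Result:
name   | department 
-------+------------
Eli    | NULL       
Mia    | Engineering
Helen  | Engineering
Grace  | Legal      
Dana   | Legal      
Rosa   | Legal      
Eve    | Engineering
Victor | Sales      
Uma    | NULL       


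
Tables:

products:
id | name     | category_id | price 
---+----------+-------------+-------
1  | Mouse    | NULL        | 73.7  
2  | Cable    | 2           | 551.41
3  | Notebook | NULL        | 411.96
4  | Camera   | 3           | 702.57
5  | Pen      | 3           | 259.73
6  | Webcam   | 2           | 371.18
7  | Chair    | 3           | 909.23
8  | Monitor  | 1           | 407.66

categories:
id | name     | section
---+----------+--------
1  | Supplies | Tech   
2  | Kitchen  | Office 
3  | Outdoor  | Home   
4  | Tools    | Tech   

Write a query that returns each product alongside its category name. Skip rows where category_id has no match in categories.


INNER JOIN keeps only products rows whose category_id matches an id in categories. Walk through each product:
  - product 1 (Mouse): category_id=NULL, no match -> dropped
  - product 2 (Cable): category_id=2 -> matches Kitchen
  - product 3 (Notebook): category_id=NULL, no match -> dropped
  - product 4 (Camera): category_id=3 -> matches Outdoor
  - product 5 (Pen): category_id=3 -> matches Outdoor
  - product 6 (Webcam): category_id=2 -> matches Kitchen
  - product 7 (Chair): category_id=3 -> matches Outdoor
  - product 8 (Monitor): category_id=1 -> matches Supplies
So 2 of 8 rows are dropped.

SQL:
SELECT a.name, b.name AS category
FROM products a
INNER JOIN categories b ON a.category_id = b.id

Result:
name    | category
--------+---------
Cable   | Kitchen 
Camera  | Outdoor 
Pen     | Outdoor 
Webcam  | Kitchen 
Chair   | Outdoor 
Monitor | Supplies


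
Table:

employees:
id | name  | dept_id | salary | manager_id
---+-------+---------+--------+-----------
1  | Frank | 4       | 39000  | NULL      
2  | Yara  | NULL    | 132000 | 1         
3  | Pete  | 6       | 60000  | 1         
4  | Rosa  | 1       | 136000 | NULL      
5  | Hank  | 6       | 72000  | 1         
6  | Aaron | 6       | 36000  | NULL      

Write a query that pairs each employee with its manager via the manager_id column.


This is a self-join: employees is joined to a second copy of itself, matching each row's manager_id to another row's id. Use LEFT JOIN so rows with manager_id=NULL are kept.
  - employee 1 (Frank): manager_id=NULL -> NULL
  - employee 2 (Yara): manager_id=1 -> Frank
  - employee 3 (Pete): manager_id=1 -> Frank
  - employee 4 (Rosa): manager_id=NULL -> NULL
  - employee 5 (Hank): manager_id=1 -> Frank
  - employee 6 (Aaron): manager_id=NULL -> NULL

SQL:
SELECT a.name AS item, b.name AS manager
FROM employees a
LEFT JOIN employees b ON a.manager_id = b.id

Result:
item  | manager
------+--------
Frank | NULL   
Yara  | Frank  
Pete  | Frank  
Rosa  | NULL   
Hank  | Frank  
Aaron | NULL   


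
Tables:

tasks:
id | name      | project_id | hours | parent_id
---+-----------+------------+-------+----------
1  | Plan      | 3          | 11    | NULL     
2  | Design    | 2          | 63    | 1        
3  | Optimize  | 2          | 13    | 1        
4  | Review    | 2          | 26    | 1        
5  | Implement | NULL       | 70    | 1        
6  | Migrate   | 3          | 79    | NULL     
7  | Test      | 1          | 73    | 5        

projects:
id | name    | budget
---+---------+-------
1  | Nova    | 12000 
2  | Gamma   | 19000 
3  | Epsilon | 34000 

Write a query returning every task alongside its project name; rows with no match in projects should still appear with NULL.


LEFT JOIN keeps every row from tasks (the left table); where project_id has no match in projects, the project columns become NULL. Walk through each task:
  - task 1 (Plan): project_id=3 -> matches Epsilon
  - task 2 (Design): project_id=2 -> matches Gamma
  - task 3 (Optimize): project_id=2 -> matches Gamma
  - task 4 (Review): project_id=2 -> matches Gamma
  - task 5 (Implement): project_id=NULL, no match -> kept with NULL
  - task 6 (Migrate): project_id=3 -> matches Epsilon
  - task 7 (Test): project_id=1 -> matches Nova
All 7 rows appear; 1 has NULL project.

SQL:
SELECT a.name, b.name AS project
FROM tasks a
LEFT JOIN projects b ON a.project_id = b.id

Result:
name      | project
----------+--------
Plan      | Epsilon
Design    | Gamma  
Optimize  | Gamma  
Review    | Gamma  
Implement | NULL   
Migrate   | Epsilon
Test      | Nova   


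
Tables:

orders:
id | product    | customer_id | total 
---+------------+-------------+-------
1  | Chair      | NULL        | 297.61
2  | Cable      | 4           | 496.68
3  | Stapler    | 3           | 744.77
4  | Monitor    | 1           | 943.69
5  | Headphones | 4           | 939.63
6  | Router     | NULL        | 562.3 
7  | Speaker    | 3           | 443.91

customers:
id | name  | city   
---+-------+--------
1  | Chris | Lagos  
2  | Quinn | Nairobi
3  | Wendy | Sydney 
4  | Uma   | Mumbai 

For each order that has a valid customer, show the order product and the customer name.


INNER JOIN keeps only orders rows whose customer_id matches an id in customers. Walk through each order:
  - order 1 (Chair): customer_id=NULL, no match -> dropped
  - order 2 (Cable): customer_id=4 -> matches Uma
  - order 3 (Stapler): customer_id=3 -> matches Wendy
  - order 4 (Monitor): customer_id=1 -> matches Chris
  - order 5 (Headphones): customer_id=4 -> matches Uma
  - order 6 (Router): customer_id=NULL, no match -> dropped
  - order 7 (Speaker): customer_id=3 -> matches Wendy
So 2 of 7 rows are dropped.

SQL:
SELECT a.product, b.name AS customer
FROM orders a
INNER JOIN customers b ON a.customer_id = b.id

Result:
product    | customer
-----------+---------
Cable      | Uma     
Stapler    | Wendy   
Monitor    | Chris   
Headphones | Uma     
Speaker    | Wendy   


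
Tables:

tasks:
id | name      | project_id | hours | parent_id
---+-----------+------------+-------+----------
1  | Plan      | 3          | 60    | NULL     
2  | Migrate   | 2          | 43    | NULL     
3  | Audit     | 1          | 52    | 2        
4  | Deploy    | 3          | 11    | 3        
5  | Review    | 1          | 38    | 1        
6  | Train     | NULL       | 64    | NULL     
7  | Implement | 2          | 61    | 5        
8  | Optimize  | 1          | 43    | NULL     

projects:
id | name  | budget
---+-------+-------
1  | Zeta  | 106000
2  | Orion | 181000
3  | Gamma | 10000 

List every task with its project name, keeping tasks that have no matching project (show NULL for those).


LEFT JOIN keeps every row from tasks (the left table); where project_id has no match in projects, the project columns become NULL. Walk through each task:
  - task 1 (Plan): project_id=3 -> matches Gamma
  - task 2 (Migrate): project_id=2 -> matches Orion
  - task 3 (Audit): project_id=1 -> matches Zeta
  - task 4 (Deploy): project_id=3 -> matches Gamma
  - task 5 (Review): project_id=1 -> matches Zeta
  - task 6 (Train): project_id=NULL, no match -> kept with NULL
  - task 7 (Implement): project_id=2 -> matches Orion
  - task 8 (Optimize): project_id=1 -> matches Zeta
All 8 rows appear; 1 has NULL project.

SQL:
SELECT a.name, b.name AS project
FROM tasks a
LEFT JOIN projects b ON a.project_id = b.id

Result:
name      | project
----------+--------
Plan      | Gamma  
Migrate   | Orion  
Audit     | Zeta   
Deploy    | Gamma  
Review    | Zeta   
Train     | NULL   
Implement | Orion  
Optimize  | Zeta   


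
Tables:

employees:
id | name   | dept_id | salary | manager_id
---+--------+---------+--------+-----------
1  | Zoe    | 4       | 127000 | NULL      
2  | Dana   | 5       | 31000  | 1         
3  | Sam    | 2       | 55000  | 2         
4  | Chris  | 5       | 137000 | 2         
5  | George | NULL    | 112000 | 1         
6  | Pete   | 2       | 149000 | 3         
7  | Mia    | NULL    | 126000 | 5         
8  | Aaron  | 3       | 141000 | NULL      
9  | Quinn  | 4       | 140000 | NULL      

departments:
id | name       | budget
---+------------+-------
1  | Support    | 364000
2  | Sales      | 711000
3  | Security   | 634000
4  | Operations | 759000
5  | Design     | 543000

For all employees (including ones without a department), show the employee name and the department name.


LEFT JOIN keeps every row from employees (the left table); where dept_id has no match in departments, the department columns become NULL. Walk through each employee:
  - employee 1 (Zoe): dept_id=4 -> matches Operations
  - employee 2 (Dana): dept_id=5 -> matches Design
  - employee 3 (Sam): dept_id=2 -> matches Sales
  - employee 4 (Chris): dept_id=5 -> matches Design
  - employee 5 (George): dept_id=NULL, no match -> kept with NULL
  - employee 6 (Pete): dept_id=2 -> matches Sales
  - employee 7 (Mia): dept_id=NULL, no match -> kept with NULL
  - employee 8 (Aaron): dept_id=3 -> matches Security
  - employee 9 (Quinn): dept_id=4 -> matches Operations
All 9 rows appear; 2 have NULL department.

SQL:
SELECT a.name, b.name AS department
FROM employees a
LEFT JOIN departments b ON a.dept_id = b.id

Result:
name   | department
-------+-----------
Zoe    | Operations
Dana   | Design    
Sam    | Sales     
Chris  | Design    
George | NULL      
Pete   | Sales     
Mia    | NULL      
Aaron  | Security  
Quinn  | Operations


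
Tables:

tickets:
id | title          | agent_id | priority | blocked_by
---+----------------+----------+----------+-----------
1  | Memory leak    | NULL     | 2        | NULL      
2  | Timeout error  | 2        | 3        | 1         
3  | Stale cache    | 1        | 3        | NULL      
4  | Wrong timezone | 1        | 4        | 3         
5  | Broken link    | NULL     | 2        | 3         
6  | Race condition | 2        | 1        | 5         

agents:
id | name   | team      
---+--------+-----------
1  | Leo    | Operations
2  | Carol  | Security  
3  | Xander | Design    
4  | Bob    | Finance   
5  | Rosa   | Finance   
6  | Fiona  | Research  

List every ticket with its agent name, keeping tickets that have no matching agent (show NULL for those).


LEFT JOIN keeps every row from tickets (the left table); where agent_id has no match in agents, the agent columns become NULL. Walk through each ticket:
  - ticket 1 (Memory leak): agent_id=NULL, no match -> kept with NULL
  - ticket 2 (Timeout error): agent_id=2 -> matches Carol
  - ticket 3 (Stale cache): agent_id=1 -> matches Leo
  - ticket 4 (Wrong timezone): agent_id=1 -> matches Leo
  - ticket 5 (Broken link): agent_id=NULL, no match -> kept with NULL
  - ticket 6 (Race condition): agent_id=2 -> matches Carol
All 6 rows appear; 2 have NULL agent.

SQL:
SELECT a.title, b.name AS agent
FROM tickets a
LEFT JOIN agents b ON a.agent_id = b.id

Result:
title          | agent
---------------+------
Memory leak    | NULL 
Timeout error  | Carol
Stale cache    | Leo  
Wrong timezone | Leo  
Broken link    | NULL 
Race condition | Carol


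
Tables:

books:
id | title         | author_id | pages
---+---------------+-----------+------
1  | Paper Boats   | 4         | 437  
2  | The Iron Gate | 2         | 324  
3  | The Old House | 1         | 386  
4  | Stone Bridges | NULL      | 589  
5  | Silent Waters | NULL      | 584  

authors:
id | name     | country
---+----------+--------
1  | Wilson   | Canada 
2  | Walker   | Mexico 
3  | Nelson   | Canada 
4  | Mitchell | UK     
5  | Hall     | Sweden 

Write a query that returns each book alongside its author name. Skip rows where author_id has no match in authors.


INNER JOIN keeps only books rows whose author_id matches an id in authors. Walk through each book:
  - book 1 (Paper Boats): author_id=4 -> matches Mitchell
  - book 2 (The Iron Gate): author_id=2 -> matches Walker
  - book 3 (The Old House): author_id=1 -> matches Wilson
  - book 4 (Stone Bridges): author_id=NULL, no match -> dropped
  - book 5 (Silent Waters): author_id=NULL, no match -> dropped
So 2 of 5 rows are dropped.

SQL:
SELECT a.title, b.name AS author
FROM books a
INNER JOIN authors b ON a.author_id = b.id

Result:
title         | author  
--------------+---------
Paper Boats   | Mitchell
The Iron Gate | Walker  
The Old House | Wilson  


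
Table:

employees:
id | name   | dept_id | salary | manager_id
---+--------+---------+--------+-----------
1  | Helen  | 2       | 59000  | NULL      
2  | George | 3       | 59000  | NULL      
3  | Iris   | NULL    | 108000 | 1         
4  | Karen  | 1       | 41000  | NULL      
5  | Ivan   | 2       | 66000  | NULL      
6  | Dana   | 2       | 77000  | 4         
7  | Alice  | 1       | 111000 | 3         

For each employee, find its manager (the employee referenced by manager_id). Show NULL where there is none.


This is a self-join: employees is joined to a second copy of itself, matching each row's manager_id to another row's id. Use LEFT JOIN so rows with manager_id=NULL are kept.
  - employee 1 (Helen): manager_id=NULL -> NULL
  - employee 2 (George): manager_id=NULL -> NULL
  - employee 3 (Iris): manager_id=1 -> Helen
  - employee 4 (Karen): manager_id=NULL -> NULL
  - employee 5 (Ivan): manager_id=NULL -> NULL
  - employee 6 (Dana): manager_id=4 -> Karen
  - employee 7 (Alice): manager_id=3 -> Iris

SQL:
SELECT a.name AS item, b.name AS manager
FROM employees a
LEFT JOIN employees b ON a.manager_id = b.id

Result:
item   | manager
-------+--------
Helen  | NULL   
George | NULL   
Iris   | Helen  
Karen  | NULL   
Ivan   | NULL   
Dana   | Karen  
Alice  | Iris   


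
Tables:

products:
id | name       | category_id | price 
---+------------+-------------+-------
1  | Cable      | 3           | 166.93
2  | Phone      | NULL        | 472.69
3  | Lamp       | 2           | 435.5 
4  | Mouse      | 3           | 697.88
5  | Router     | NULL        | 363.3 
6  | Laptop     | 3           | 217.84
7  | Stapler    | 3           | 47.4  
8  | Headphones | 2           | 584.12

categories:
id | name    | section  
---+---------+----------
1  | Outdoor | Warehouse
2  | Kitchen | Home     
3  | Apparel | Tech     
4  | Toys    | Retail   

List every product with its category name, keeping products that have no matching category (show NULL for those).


LEFT JOIN keeps every row from products (the left table); where category_id has no match in categories, the category columns become NULL. Walk through each product:
  - product 1 (Cable): category_id=3 -> matches Apparel
  - product 2 (Phone): category_id=NULL, no match -> kept with NULL
  - product 3 (Lamp): category_id=2 -> matches Kitchen
  - product 4 (Mouse): category_id=3 -> matches Apparel
  - product 5 (Router): category_id=NULL, no match -> kept with NULL
  - product 6 (Laptop): category_id=3 -> matches Apparel
  - product 7 (Stapler): category_id=3 -> matches Apparel
  - product 8 (Headphones): category_id=2 -> matches Kitchen
All 8 rows appear; 2 have NULL category.

SQL:
SELECT a.name, b.name AS category
FROM products a
LEFT JOIN categories b ON a.category_id = b.id

Result:
name       | category
-----------+---------
Cable      | Apparel 
Phone      | NULL    
Lamp       | Kitchen 
Mouse      | Apparel 
Router     | NULL    
Laptop     | Apparel 
Stapler    | Apparel 
Headphones | Kitchen 


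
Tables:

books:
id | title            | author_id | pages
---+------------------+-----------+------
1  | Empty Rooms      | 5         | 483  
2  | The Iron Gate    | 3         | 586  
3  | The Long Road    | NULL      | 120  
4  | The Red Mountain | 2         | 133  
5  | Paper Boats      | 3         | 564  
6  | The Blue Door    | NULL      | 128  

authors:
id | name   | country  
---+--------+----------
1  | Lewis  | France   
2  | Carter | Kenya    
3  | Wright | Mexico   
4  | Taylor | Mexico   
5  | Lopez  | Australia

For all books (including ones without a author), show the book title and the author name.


LEFT JOIN keeps every row from books (the left table); where author_id has no match in authors, the author columns become NULL. Walk through each book:
  - book 1 (Empty Rooms): author_id=5 -> matches Lopez
  - book 2 (The Iron Gate): author_id=3 -> matches Wright
  - book 3 (The Long Road): author_id=NULL, no match -> kept with NULL
  - book 4 (The Red Mountain): author_id=2 -> matches Carter
  - book 5 (Paper Boats): author_id=3 -> matches Wright
  - book 6 (The Blue Door): author_id=NULL, no match -> kept with NULL
All 6 rows appear; 2 have NULL author.

SQL:
SELECT a.title, b.name AS author
FROM books a
LEFT JOIN authors b ON a.author_id = b.id

Result:
title            | author
-----------------+-------
Empty Rooms      | Lopez 
The Iron Gate    | Wright
The Long Road    | NULL  
The Red Mountain | Carter
Paper Boats      | Wright
The Blue Door    | NULL  


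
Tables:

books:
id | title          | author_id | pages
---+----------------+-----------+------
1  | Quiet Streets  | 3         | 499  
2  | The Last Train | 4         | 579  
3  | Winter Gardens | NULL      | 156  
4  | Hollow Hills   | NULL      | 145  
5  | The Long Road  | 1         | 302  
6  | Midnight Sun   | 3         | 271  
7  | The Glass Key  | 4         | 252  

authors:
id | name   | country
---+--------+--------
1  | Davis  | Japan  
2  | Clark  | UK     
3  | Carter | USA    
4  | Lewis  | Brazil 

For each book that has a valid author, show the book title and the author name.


INNER JOIN keeps only books rows whose author_id matches an id in authors. Walk through each book:
  - book 1 (Quiet Streets): author_id=3 -> matches Carter
  - book 2 (The Last Train): author_id=4 -> matches Lewis
  - book 3 (Winter Gardens): author_id=NULL, no match -> dropped
  - book 4 (Hollow Hills): author_id=NULL, no match -> dropped
  - book 5 (The Long Road): author_id=1 -> matches Davis
  - book 6 (Midnight Sun): author_id=3 -> matches Carter
  - book 7 (The Glass Key): author_id=4 -> matches Lewis
So 2 of 7 rows are dropped.

SQL:
SELECT a.title, b.name AS author
FROM books a
INNER JOIN authors b ON a.author_id = b.id

Result:
title          | author
---------------+-------
Quiet Streets  | Carter
The Last Train | Lewis 
The Long Road  | Davis 
Midnight Sun   | Carter
The Glass Key  | Lewis 


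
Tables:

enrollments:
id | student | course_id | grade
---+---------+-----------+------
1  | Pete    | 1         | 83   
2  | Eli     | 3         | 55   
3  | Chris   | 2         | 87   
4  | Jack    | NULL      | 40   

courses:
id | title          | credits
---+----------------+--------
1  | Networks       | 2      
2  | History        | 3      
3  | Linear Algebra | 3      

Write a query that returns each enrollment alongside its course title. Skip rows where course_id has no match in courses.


INNER JOIN keeps only enrollments rows whose course_id matches an id in courses. Walk through each enrollment:
  - enrollment 1 (Pete): course_id=1 -> matches Networks
  - enrollment 2 (Eli): course_id=3 -> matches Linear Algebra
  - enrollment 3 (Chris): course_id=2 -> matches History
  - enrollment 4 (Jack): course_id=NULL, no match -> dropped
So 1 of 4 rows is dropped.

SQL:
SELECT a.student, b.title AS course
FROM enrollments a
INNER JOIN courses b ON a.course_id = b.id

Result:
student | course        
--------+---------------
Pete    | Networks      
Eli     | Linear Algebra
Chris   | History       


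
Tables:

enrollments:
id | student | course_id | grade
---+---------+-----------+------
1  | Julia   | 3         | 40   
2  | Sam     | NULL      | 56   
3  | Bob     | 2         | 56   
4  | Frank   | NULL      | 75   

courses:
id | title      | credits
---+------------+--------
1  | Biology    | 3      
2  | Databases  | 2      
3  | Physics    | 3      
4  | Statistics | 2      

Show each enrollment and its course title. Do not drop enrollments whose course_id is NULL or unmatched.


LEFT JOIN keeps every row from enrollments (the left table); where course_id has no match in courses, the course columns become NULL. Walk through each enrollment:
  - enrollment 1 (Julia): course_id=3 -> matches Physics
  - enrollment 2 (Sam): course_id=NULL, no match -> kept with NULL
  - enrollment 3 (Bob): course_id=2 -> matches Databases
  - enrollment 4 (Frank): course_id=NULL, no match -> kept with NULL
All 4 rows appear; 2 have NULL course.

SQL:
SELECT a.student, b.title AS course
FROM enrollments a
LEFT JOIN courses b ON a.course_id = b.id

Result:
student | course   
--------+----------
Julia   | Physics  
Sam     | NULL     
Bob     | Databases
Frank   | NULL     


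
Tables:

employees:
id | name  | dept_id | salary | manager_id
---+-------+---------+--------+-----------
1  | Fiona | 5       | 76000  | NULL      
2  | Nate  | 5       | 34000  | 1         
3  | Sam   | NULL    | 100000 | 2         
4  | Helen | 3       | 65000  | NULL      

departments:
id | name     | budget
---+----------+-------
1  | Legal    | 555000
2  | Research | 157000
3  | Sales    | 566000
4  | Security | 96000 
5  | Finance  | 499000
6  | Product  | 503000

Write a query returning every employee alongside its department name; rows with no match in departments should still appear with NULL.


LEFT JOIN keeps every row from employees (the left table); where dept_id has no match in departments, the department columns become NULL. Walk through each employee:
  - employee 1 (Fiona): dept_id=5 -> matches Finance
  - employee 2 (Nate): dept_id=5 -> matches Finance
  - employee 3 (Sam): dept_id=NULL, no match -> kept with NULL
  - employee 4 (Helen): dept_id=3 -> matches Sales
All 4 rows appear; 1 has NULL department.

SQL:
SELECT a.name, b.name AS department
FROM employees a
LEFT JOIN departments b ON a.dept_id = b.id

Result:
name  | department
------+-----------
Fiona | Finance   
Nate  | Finance   
Sam   | NULL      
Helen | Sales     


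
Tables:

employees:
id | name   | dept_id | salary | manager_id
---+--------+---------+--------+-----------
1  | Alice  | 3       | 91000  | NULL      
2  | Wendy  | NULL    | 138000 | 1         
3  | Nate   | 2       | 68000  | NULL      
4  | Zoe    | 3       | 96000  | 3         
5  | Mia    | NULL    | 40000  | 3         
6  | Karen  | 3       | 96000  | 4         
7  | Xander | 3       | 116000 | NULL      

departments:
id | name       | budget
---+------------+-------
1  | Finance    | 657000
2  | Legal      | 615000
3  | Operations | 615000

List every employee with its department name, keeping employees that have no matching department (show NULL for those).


LEFT JOIN keeps every row from employees (the left table); where dept_id has no match in departments, the department columns become NULL. Walk through each employee:
  - employee 1 (Alice): dept_id=3 -> matches Operations
  - employee 2 (Wendy): dept_id=NULL, no match -> kept with NULL
  - employee 3 (Nate): dept_id=2 -> matches Legal
  - employee 4 (Zoe): dept_id=3 -> matches Operations
  - employee 5 (Mia): dept_id=NULL, no match -> kept with NULL
  - employee 6 (Karen): dept_id=3 -> matches Operations
  - employee 7 (Xander): dept_id=3 -> matches Operations
All 7 rows appear; 2 have NULL department.

SQL:
SELECT a.name, b.name AS department
FROM employees a
LEFT JOIN departments b ON a.dept_id = b.id

Result:
name   | department
-------+-----------
Alice  | Operations
Wendy  | NULL      
Nate   | Legal     
Zoe    | Operations
Mia    | NULL      
Karen  | Operations
Xander | Operations


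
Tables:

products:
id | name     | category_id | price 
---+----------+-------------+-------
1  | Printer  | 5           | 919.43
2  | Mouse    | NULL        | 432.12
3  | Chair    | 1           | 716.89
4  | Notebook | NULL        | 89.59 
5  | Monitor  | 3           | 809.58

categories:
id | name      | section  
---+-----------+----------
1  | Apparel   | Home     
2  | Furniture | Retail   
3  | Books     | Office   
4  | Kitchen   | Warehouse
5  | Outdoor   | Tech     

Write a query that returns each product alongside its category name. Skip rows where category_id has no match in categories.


INNER JOIN keeps only products rows whose category_id matches an id in categories. Walk through each product:
  - product 1 (Printer): category_id=5 -> matches Outdoor
  - product 2 (Mouse): category_id=NULL, no match -> dropped
  - product 3 (Chair): category_id=1 -> matches Apparel
  - product 4 (Notebook): category_id=NULL, no match -> dropped
  - product 5 (Monitor): category_id=3 -> matches Books
So 2 of 5 rows are dropped.

SQL:
SELECT a.name, b.name AS category
FROM products a
INNER JOIN categories b ON a.category_id = b.id

Result:
name    | category
--------+---------
Printer | Outdoor 
Chair   | Apparel 
Monitor | Books   


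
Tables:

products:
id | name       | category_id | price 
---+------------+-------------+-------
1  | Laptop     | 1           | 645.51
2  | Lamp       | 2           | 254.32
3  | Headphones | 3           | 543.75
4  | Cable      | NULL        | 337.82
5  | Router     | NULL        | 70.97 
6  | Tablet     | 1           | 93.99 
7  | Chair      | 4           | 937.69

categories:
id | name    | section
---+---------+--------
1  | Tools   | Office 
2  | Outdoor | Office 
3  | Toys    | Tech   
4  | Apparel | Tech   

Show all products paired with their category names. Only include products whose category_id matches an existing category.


INNER JOIN keeps only products rows whose category_id matches an id in categories. Walk through each product:
  - product 1 (Laptop): category_id=1 -> matches Tools
  - product 2 (Lamp): category_id=2 -> matches Outdoor
  - product 3 (Headphones): category_id=3 -> matches Toys
  - product 4 (Cable): category_id=NULL, no match -> dropped
  - product 5 (Router): category_id=NULL, no match -> dropped
  - product 6 (Tablet): category_id=1 -> matches Tools
  - product 7 (Chair): category_id=4 -> matches Apparel
So 2 of 7 rows are dropped.

SQL:
SELECT a.name, b.name AS category
FROM products a
INNER JOIN categories b ON a.category_id = b.id

Result:
name       | category
-----------+---------
Laptop     | Tools   
Lamp       | Outdoor 
Headphones | Toys    
Tablet     | Tools   
Chair      | Apparel 


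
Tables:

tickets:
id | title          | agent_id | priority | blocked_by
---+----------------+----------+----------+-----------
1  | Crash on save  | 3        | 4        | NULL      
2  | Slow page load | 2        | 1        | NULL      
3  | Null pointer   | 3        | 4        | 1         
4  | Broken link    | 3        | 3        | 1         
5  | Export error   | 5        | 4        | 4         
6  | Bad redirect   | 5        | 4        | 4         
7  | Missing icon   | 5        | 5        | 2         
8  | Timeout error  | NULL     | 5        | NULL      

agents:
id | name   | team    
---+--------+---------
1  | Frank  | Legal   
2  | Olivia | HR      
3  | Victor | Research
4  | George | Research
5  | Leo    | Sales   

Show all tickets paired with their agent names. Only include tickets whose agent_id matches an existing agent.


INNER JOIN keeps only tickets rows whose agent_id matches an id in agents. Walk through each ticket:
  - ticket 1 (Crash on save): agent_id=3 -> matches Victor
  - ticket 2 (Slow page load): agent_id=2 -> matches Olivia
  - ticket 3 (Null pointer): agent_id=3 -> matches Victor
  - ticket 4 (Broken link): agent_id=3 -> matches Victor
  - ticket 5 (Export error): agent_id=5 -> matches Leo
  - ticket 6 (Bad redirect): agent_id=5 -> matches Leo
  - ticket 7 (Missing icon): agent_id=5 -> matches Leo
  - ticket 8 (Timeout error): agent_id=NULL, no match -> dropped
So 1 of 8 rows is dropped.

SQL:
SELECT a.title, b.name AS agent
FROM tickets a
INNER JOIN agents b ON a.agent_id = b.id

Result:
title          | agent 
---------------+-------
Crash on save  | Victor
Slow page load | Olivia
Null pointer   | Victor
Broken link    | Victor
Export error   | Leo   
Bad redirect   | Leo   
Missing icon   | Leo   


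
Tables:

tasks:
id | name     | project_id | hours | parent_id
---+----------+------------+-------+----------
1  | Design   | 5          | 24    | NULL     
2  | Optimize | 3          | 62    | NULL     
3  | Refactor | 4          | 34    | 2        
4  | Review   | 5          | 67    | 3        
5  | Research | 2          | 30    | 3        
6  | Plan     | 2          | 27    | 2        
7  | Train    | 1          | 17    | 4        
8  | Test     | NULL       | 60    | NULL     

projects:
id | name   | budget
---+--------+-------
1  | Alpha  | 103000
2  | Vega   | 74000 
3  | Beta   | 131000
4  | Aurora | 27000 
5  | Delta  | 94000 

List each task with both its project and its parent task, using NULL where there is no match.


Two LEFT JOINs from the same base table tasks: one to projects via project_id, one to tasks itself via parent_id. Both are LEFT so every task is preserved.
Match against projects:
  - task 1 (Design): project_id=5 -> matches Delta
  - task 2 (Optimize): project_id=3 -> matches Beta
  - task 3 (Refactor): project_id=4 -> matches Aurora
  - task 4 (Review): project_id=5 -> matches Delta
  - task 5 (Research): project_id=2 -> matches Vega
  - task 6 (Plan): project_id=2 -> matches Vega
  - task 7 (Train): project_id=1 -> matches Alpha
  - task 8 (Test): project_id=NULL, no match -> kept with NULL
Match against tasks (self):
  - task 1 (Design): parent_id=NULL -> NULL
  - task 2 (Optimize): parent_id=NULL -> NULL
  - task 3 (Refactor): parent_id=2 -> Optimize
  - task 4 (Review): parent_id=3 -> Refactor
  - task 5 (Research): parent_id=3 -> Refactor
  - task 6 (Plan): parent_id=2 -> Optimize
  - task 7 (Train): parent_id=4 -> Review
  - task 8 (Test): parent_id=NULL -> NULL

SQL:
SELECT a.name, b.name AS project, c.name AS parent
FROM tasks a
LEFT JOIN projects b ON a.project_id = b.id
LEFT JOIN tasks c ON a.parent_id = c.id

Result:
name     | project | parent  
---------+---------+---------
Design   | Delta   | NULL    
Optimize | Beta    | NULL    
Refactor | Aurora  | Optimize
Review   | Delta   | Refactor
Research | Vega    | Refactor
Plan     | Vega    | Optimize
Train    | Alpha   | Review  
Test     | NULL    | NULL    


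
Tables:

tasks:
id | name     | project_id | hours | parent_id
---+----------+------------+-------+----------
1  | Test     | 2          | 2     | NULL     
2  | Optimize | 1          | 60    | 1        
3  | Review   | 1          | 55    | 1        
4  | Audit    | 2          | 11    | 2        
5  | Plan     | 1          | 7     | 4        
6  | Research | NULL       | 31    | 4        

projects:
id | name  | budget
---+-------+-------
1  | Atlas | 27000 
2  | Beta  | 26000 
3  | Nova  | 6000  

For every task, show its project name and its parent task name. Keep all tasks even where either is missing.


Two LEFT JOINs from the same base table tasks: one to projects via project_id, one to tasks itself via parent_id. Both are LEFT so every task is preserved.
Match against projects:
  - task 1 (Test): project_id=2 -> matches Beta
  - task 2 (Optimize): project_id=1 -> matches Atlas
  - task 3 (Review): project_id=1 -> matches Atlas
  - task 4 (Audit): project_id=2 -> matches Beta
  - task 5 (Plan): project_id=1 -> matches Atlas
  - task 6 (Research): project_id=NULL, no match -> kept with NULL
Match against tasks (self):
  - task 1 (Test): parent_id=NULL -> NULL
  - task 2 (Optimize): parent_id=1 -> Test
  - task 3 (Review): parent_id=1 -> Test
  - task 4 (Audit): parent_id=2 -> Optimize
  - task 5 (Plan): parent_id=4 -> Audit
  - task 6 (Research): parent_id=4 -> Audit

SQL:
SELECT a.name, b.name AS project, c.name AS parent
FROM tasks a
LEFT JOIN projects b ON a.project_id = b.id
LEFT JOIN tasks c ON a.parent_id = c.id

Result:
name     | project | parent  
---------+---------+---------
Test     | Beta    | NULL    
Optimize | Atlas   | Test    
Review   | Atlas   | Test    
Audit    | Beta    | Optimize
Plan     | Atlas   | Audit   
Research | NULL    | Audit   


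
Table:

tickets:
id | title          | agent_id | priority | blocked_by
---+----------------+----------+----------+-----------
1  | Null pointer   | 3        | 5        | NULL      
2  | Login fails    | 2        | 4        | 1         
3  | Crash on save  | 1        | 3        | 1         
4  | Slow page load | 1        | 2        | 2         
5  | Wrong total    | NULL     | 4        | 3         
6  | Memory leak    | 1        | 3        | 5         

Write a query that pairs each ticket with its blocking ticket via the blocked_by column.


This is a self-join: tickets is joined to a second copy of itself, matching each row's blocked_by to another row's id. Use LEFT JOIN so rows with blocked_by=NULL are kept.
  - ticket 1 (Null pointer): blocked_by=NULL -> NULL
  - ticket 2 (Login fails): blocked_by=1 -> Null pointer
  - ticket 3 (Crash on save): blocked_by=1 -> Null pointer
  - ticket 4 (Slow page load): blocked_by=2 -> Login fails
  - ticket 5 (Wrong total): blocked_by=3 -> Crash on save
  - ticket 6 (Memory leak): blocked_by=5 -> Wrong total

SQL:
SELECT a.title AS item, b.title AS blocked_by
FROM tickets a
LEFT JOIN tickets b ON a.blocked_by = b.id

Result:
item           | blocked_by   
---------------+--------------
Null pointer   | NULL         
Login fails    | Null pointer 
Crash on save  | Null pointer 
Slow page load | Login fails  
Wrong total    | Crash on save
Memory leak    | Wrong total  


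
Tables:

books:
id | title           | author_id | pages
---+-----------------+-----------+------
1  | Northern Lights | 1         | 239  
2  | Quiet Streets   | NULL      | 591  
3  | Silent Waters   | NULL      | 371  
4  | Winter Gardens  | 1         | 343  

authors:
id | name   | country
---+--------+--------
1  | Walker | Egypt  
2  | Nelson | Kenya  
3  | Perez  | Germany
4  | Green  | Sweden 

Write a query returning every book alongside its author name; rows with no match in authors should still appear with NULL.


LEFT JOIN keeps every row from books (the left table); where author_id has no match in authors, the author columns become NULL. Walk through each book:
  - book 1 (Northern Lights): author_id=1 -> matches Walker
  - book 2 (Quiet Streets): author_id=NULL, no match -> kept with NULL
  - book 3 (Silent Waters): author_id=NULL, no match -> kept with NULL
  - book 4 (Winter Gardens): author_id=1 -> matches Walker
All 4 rows appear; 2 have NULL author.

SQL:
SELECT a.title, b.name AS author
FROM books a
LEFT JOIN authors b ON a.author_id = b.id

Result:
title           | author
----------------+-------
Northern Lights | Walker
Quiet Streets   | NULL  
Silent Waters   | NULL  
Winter Gardens  | Walker


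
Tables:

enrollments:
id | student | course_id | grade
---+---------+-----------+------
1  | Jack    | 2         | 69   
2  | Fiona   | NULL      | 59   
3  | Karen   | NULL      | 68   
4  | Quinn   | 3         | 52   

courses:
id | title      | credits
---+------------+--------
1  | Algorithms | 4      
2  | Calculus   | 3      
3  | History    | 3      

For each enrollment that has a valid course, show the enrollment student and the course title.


INNER JOIN keeps only enrollments rows whose course_id matches an id in courses. Walk through each enrollment:
  - enrollment 1 (Jack): course_id=2 -> matches Calculus
  - enrollment 2 (Fiona): course_id=NULL, no match -> dropped
  - enrollment 3 (Karen): course_id=NULL, no match -> dropped
  - enrollment 4 (Quinn): course_id=3 -> matches History
So 2 of 4 rows are dropped.

SQL:
SELECT a.student, b.title AS course
FROM enrollments a
INNER JOIN courses b ON a.course_id = b.id

Result:
student | course  
--------+---------
Jack    | Calculus
Quinn   | History 


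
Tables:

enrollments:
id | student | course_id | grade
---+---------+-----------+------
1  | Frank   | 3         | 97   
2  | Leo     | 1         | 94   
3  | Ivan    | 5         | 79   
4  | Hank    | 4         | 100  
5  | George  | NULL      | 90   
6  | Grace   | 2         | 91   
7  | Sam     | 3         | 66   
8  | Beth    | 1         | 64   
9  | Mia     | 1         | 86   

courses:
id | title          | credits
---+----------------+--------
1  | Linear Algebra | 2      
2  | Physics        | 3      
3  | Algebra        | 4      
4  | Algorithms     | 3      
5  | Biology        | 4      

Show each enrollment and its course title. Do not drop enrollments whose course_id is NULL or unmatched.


LEFT JOIN keeps every row from enrollments (the left table); where course_id has no match in courses, the course columns become NULL. Walk through each enrollment:
  - enrollment 1 (Frank): course_id=3 -> matches Algebra
  - enrollment 2 (Leo): course_id=1 -> matches Linear Algebra
  - enrollment 3 (Ivan): course_id=5 -> matches Biology
  - enrollment 4 (Hank): course_id=4 -> matches Algorithms
  - enrollment 5 (George): course_id=NULL, no match -> kept with NULL
  - enrollment 6 (Grace): course_id=2 -> matches Physics
  - enrollment 7 (Sam): course_id=3 -> matches Algebra
  - enrollment 8 (Beth): course_id=1 -> matches Linear Algebra
  - enrollment 9 (Mia): course_id=1 -> matches Linear Algebra
All 9 rows appear; 1 has NULL course.

SQL:
SELECT a.student, b.title AS course
FROM enrollments a
LEFT JOIN courses b ON a.course_id = b.id

Result:
student | course        
--------+---------------
Frank   | Algebra       
Leo     | Linear Algebra
Ivan    | Biology       
Hank    | Algorithms    
George  | NULL          
Grace   | Physics       
Sam     | Algebra       
Beth    | Linear Algebra
Mia     | Linear Algebra


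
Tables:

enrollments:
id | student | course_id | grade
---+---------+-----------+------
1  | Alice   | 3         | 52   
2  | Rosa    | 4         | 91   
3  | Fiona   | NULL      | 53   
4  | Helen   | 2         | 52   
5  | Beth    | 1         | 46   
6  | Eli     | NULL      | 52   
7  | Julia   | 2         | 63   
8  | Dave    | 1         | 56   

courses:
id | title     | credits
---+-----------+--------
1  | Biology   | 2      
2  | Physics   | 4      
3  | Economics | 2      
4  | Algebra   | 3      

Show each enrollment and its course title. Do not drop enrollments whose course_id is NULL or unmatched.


LEFT JOIN keeps every row from enrollments (the left table); where course_id has no match in courses, the course columns become NULL. Walk through each enrollment:
  - enrollment 1 (Alice): course_id=3 -> matches Economics
  - enrollment 2 (Rosa): course_id=4 -> matches Algebra
  - enrollment 3 (Fiona): course_id=NULL, no match -> kept with NULL
  - enrollment 4 (Helen): course_id=2 -> matches Physics
  - enrollment 5 (Beth): course_id=1 -> matches Biology
  - enrollment 6 (Eli): course_id=NULL, no match -> kept with NULL
  - enrollment 7 (Julia): course_id=2 -> matches Physics
  - enrollment 8 (Dave): course_id=1 -> matches Biology
All 8 rows appear; 2 have NULL course.

SQL:
SELECT a.student, b.title AS course
FROM enrollments a
LEFT JOIN courses b ON a.course_id = b.id

Result:
student | course   
--------+----------
Alice   | Economics
Rosa    | Algebra  
Fiona   | NULL     
Helen   | Physics  
Beth    | Biology  
Eli     | NULL     
Julia   | Physics  
Dave    | Biology  


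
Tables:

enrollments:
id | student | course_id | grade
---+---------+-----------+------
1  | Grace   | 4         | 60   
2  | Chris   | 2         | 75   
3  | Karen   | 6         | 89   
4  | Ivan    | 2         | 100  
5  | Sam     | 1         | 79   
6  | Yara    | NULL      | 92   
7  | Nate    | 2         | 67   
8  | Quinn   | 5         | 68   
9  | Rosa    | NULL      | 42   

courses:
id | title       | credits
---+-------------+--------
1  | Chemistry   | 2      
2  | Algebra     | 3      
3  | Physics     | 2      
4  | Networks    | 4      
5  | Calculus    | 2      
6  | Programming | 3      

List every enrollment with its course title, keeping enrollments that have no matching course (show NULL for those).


LEFT JOIN keeps every row from enrollments (the left table); where course_id has no match in courses, the course columns become NULL. Walk through each enrollment:
  - enrollment 1 (Grace): course_id=4 -> matches Networks
  - enrollment 2 (Chris): course_id=2 -> matches Algebra
  - enrollment 3 (Karen): course_id=6 -> matches Programming
  - enrollment 4 (Ivan): course_id=2 -> matches Algebra
  - enrollment 5 (Sam): course_id=1 -> matches Chemistry
  - enrollment 6 (Yara): course_id=NULL, no match -> kept with NULL
  - enrollment 7 (Nate): course_id=2 -> matches Algebra
  - enrollment 8 (Quinn): course_id=5 -> matches Calculus
  - enrollment 9 (Rosa): course_id=NULL, no match -> kept with NULL
All 9 rows appear; 2 have NULL course.

SQL:
SELECT a.student, b.title AS course
FROM enrollments a
LEFT JOIN courses b ON a.course_id = b.id

Result:
student | course     
--------+------------
Grace   | Networks   
Chris   | Algebra    
Karen   | Programming
Ivan    | Algebra    
Sam     | Chemistry  
Yara    | NULL       
Nate    | Algebra    
Quinn   | Calculus   
Rosa    | NULL       
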